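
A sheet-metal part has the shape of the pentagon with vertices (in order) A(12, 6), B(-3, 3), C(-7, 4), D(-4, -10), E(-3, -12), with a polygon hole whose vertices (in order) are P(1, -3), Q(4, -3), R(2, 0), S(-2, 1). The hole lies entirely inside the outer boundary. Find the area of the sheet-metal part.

135.5

Outer boundary:
Apply the surveyor's formula: 2A = Σ (x_i·y_{i+1} − x_{i+1}·y_i), indices taken mod 5.
A→B: (12)(3) − (-3)(6) = 54
B→C: (-3)(4) − (-7)(3) = 9
C→D: (-7)(-10) − (-4)(4) = 86
D→E: (-4)(-12) − (-3)(-10) = 18
E→A: (-3)(6) − (12)(-12) = 126
Σ = 293
Area = |Σ|/2 = 146.5.
Hole:
Σ = (9) + (6) + (2) + (5) = 22
Area = |Σ|/2 = 11.
Net area = 146.5 − 11 = 135.5.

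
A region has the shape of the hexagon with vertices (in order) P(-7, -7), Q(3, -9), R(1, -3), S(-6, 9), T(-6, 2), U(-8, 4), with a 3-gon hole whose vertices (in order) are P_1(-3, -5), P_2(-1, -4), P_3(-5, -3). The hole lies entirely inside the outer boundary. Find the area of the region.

Outer boundary:
Apply the shoelace (surveyor's) formula: 2A = Σ (x_i·y_{i+1} − x_{i+1}·y_i), indices taken mod 6.
Σ = (84) + (0) + (-9) + (42) + (-8) + (84) = 193
Area = |Σ|/2 = 96.5.
Hole:
Apply the surveyor's formula: 2A = Σ (x_i·y_{i+1} − x_{i+1}·y_i), indices taken mod 3.
Σ = (7) + (-17) + (16) = 6
Area = |Σ|/2 = 3.
Net area = 96.5 − 3 = 93.5.

93.5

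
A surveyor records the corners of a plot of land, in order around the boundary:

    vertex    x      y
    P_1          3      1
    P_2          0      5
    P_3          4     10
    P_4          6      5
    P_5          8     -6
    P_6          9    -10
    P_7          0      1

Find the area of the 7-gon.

Apply Gauss's area formula: 2A = Σ (x_i·y_{i+1} − x_{i+1}·y_i), indices taken mod 7.
Cross-terms: 15, -20, -40, -76, -26, 9, -3  ⇒  Σ = -141
Area = |Σ|/2 = 70.5.

70.5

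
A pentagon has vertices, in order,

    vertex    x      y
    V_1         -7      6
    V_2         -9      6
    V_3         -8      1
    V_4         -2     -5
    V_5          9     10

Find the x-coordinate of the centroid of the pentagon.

-142/121

Apply the surveyor's formula. First the cross-terms c_i = x_i·y_{i+1} − x_{i+1}·y_i:
  12, 39, 42, 25, 124  ⇒  2A = 242, A = 121.
Then Σ (x_i + x_{i+1})·c_i = -852, so x̄ = -852 / (6·121) = -142/121.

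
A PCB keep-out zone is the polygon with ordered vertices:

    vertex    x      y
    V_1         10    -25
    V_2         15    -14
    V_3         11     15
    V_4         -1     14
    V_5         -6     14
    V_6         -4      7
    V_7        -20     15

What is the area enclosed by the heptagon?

648.5

Σ = (235) + (379) + (169) + (70) + (14) + (80) + (350) = 1297
Area = |Σ|/2 = 648.5.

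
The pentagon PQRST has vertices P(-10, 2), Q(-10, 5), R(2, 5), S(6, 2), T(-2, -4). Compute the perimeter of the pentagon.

|PQ| = √((0)² + (3)²) = √9 = 3
|QR| = √((12)² + (0)²) = √144 = 12
|RS| = √((4)² + (-3)²) = √25 = 5
|ST| = √((-8)² + (-6)²) = √100 = 10
|TP| = √((-8)² + (6)²) = √100 = 10
Perimeter = 3 + 12 + 5 + 10 + 10 = 40.

40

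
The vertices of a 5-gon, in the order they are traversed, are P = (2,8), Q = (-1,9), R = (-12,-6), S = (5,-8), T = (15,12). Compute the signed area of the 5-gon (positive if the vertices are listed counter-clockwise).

271

Apply Gauss's area formula: 2A = Σ (x_i·y_{i+1} − x_{i+1}·y_i), indices taken mod 5.
P→Q: (2)(9) − (-1)(8) = 26
Q→R: (-1)(-6) − (-12)(9) = 114
R→S: (-12)(-8) − (5)(-6) = 126
S→T: (5)(12) − (15)(-8) = 180
T→P: (15)(8) − (2)(12) = 96
Σ = 542
Signed area = Σ/2 = 271 (positive ⇒ counter-clockwise traversal).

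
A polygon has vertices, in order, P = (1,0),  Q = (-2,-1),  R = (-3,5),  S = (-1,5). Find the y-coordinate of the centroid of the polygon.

Apply the surveyor's formula. First the cross-terms c_i = x_i·y_{i+1} − x_{i+1}·y_i:
  -1, -13, -10, -5  ⇒  2A = -29, A = -14.5.
Then Σ (y_i + y_{i+1})·c_i = -176, so ȳ = -176 / (6·(-14.5)) = 176/87.

176/87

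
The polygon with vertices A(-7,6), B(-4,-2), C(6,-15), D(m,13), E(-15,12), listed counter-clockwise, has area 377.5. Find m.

The doubled signed area Σ (x_i y_{i+1} − x_{i+1} y_i) is linear in m.
With m=0 it equals 377; the coefficient of m is 27 (from the two edges through D).
So 27·m + 377 = 2·377.5 = 755 ⇒ m = 14.

14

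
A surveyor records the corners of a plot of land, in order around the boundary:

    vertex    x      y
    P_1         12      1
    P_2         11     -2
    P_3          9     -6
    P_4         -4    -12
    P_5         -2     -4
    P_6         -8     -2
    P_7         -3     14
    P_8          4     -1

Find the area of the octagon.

203

Apply the shoelace (surveyor's) formula: 2A = Σ (x_i·y_{i+1} − x_{i+1}·y_i), indices taken mod 8.
P_1→P_2: (12)(-2) − (11)(1) = -35
P_2→P_3: (11)(-6) − (9)(-2) = -48
P_3→P_4: (9)(-12) − (-4)(-6) = -132
P_4→P_5: (-4)(-4) − (-2)(-12) = -8
P_5→P_6: (-2)(-2) − (-8)(-4) = -28
P_6→P_7: (-8)(14) − (-3)(-2) = -118
P_7→P_8: (-3)(-1) − (4)(14) = -53
P_8→P_1: (4)(1) − (12)(-1) = 16
Σ = -406
Area = |Σ|/2 = 203.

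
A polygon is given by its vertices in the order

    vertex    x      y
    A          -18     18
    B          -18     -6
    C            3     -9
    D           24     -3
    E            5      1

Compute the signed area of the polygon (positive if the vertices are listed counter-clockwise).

Apply the surveyor's formula: 2A = Σ (x_i·y_{i+1} − x_{i+1}·y_i), indices taken mod 5.
Σ = (432) + (180) + (207) + (39) + (108) = 966
Signed area = Σ/2 = 483 (positive ⇒ counter-clockwise traversal).

483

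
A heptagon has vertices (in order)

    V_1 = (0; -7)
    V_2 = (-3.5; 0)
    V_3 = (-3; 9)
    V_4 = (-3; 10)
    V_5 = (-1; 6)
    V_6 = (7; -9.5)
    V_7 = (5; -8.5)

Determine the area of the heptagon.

73.25

Apply the shoelace formula: 2A = Σ (x_i·y_{i+1} − x_{i+1}·y_i), indices taken mod 7.
V_1→V_2: (0)(0) − (-3.5)(-7) = -24.5
V_2→V_3: (-3.5)(9) − (-3)(0) = -31.5
V_3→V_4: (-3)(10) − (-3)(9) = -3
V_4→V_5: (-3)(6) − (-1)(10) = -8
V_5→V_6: (-1)(-9.5) − (7)(6) = -32.5
V_6→V_7: (7)(-8.5) − (5)(-9.5) = -12
V_7→V_1: (5)(-7) − (0)(-8.5) = -35
Σ = -146.5
Area = |Σ|/2 = 73.25.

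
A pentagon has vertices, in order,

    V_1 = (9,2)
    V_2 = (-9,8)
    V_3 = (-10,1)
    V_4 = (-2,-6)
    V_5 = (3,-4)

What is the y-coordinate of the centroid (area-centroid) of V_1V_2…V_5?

Apply the surveyor's formula. First the cross-terms c_i = x_i·y_{i+1} − x_{i+1}·y_i:
  90, 71, 62, 26, 42  ⇒  2A = 291, A = 145.5.
Then Σ (y_i + y_{i+1})·c_i = 885, so ȳ = 885 / (6·145.5) = 295/291.

295/291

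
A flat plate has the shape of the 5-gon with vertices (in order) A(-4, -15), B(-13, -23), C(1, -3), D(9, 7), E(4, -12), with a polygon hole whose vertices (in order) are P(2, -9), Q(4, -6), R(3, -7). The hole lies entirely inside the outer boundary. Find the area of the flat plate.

Outer boundary:
Σ = (-103) + (62) + (34) + (-136) + (-108) = -251
Area = |Σ|/2 = 125.5.
Hole:
P→Q: (2)(-6) − (4)(-9) = 24
Q→R: (4)(-7) − (3)(-6) = -10
R→P: (3)(-9) − (2)(-7) = -13
Σ = 1
Area = |Σ|/2 = 0.5.
Net area = 125.5 − 0.5 = 125.

125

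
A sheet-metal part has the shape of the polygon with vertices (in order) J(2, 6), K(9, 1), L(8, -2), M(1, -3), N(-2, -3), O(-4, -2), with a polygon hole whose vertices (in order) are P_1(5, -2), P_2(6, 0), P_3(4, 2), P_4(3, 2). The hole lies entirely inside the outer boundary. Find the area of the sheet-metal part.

Outer boundary:
Σ = (-52) + (-26) + (-22) + (-9) + (-8) + (-20) = -137
Area = |Σ|/2 = 68.5.
Hole:
Apply the shoelace (surveyor's) formula: 2A = Σ (x_i·y_{i+1} − x_{i+1}·y_i), indices taken mod 4.
Cross-terms: 12, 12, 2, -16  ⇒  Σ = 10
Area = |Σ|/2 = 5.
Net area = 68.5 − 5 = 63.5.

63.5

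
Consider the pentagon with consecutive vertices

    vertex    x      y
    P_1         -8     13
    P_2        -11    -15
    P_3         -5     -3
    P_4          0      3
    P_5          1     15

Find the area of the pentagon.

Apply Gauss's area formula: 2A = Σ (x_i·y_{i+1} − x_{i+1}·y_i), indices taken mod 5.
Cross-terms: 263, -42, -15, -3, 133  ⇒  Σ = 336
Area = |Σ|/2 = 168.

168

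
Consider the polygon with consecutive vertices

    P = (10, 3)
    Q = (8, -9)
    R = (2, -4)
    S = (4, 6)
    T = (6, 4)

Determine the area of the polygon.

Σ = (-114) + (-14) + (28) + (-20) + (-22) = -142
Area = |Σ|/2 = 71.

71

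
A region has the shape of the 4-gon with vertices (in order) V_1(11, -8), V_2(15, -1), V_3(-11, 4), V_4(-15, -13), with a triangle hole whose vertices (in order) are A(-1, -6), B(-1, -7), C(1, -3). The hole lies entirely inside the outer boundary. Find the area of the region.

311

Outer boundary:
Apply the shoelace (surveyor's) formula: 2A = Σ (x_i·y_{i+1} − x_{i+1}·y_i), indices taken mod 4.
V_1→V_2: (11)(-1) − (15)(-8) = 109
V_2→V_3: (15)(4) − (-11)(-1) = 49
V_3→V_4: (-11)(-13) − (-15)(4) = 203
V_4→V_1: (-15)(-8) − (11)(-13) = 263
Σ = 624
Area = |Σ|/2 = 312.
Hole:
Σ = (1) + (10) + (-9) = 2
Area = |Σ|/2 = 1.
Net area = 312 − 1 = 311.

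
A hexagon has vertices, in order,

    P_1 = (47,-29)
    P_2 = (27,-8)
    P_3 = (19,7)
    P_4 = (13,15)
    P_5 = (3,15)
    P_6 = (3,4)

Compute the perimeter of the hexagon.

132

|P_1P_2| = √((-20)² + (21)²) = √841 = 29
|P_2P_3| = √((-8)² + (15)²) = √289 = 17
|P_3P_4| = √((-6)² + (8)²) = √100 = 10
|P_4P_5| = √((-10)² + (0)²) = √100 = 10
|P_5P_6| = √((0)² + (-11)²) = √121 = 11
|P_6P_1| = √((44)² + (-33)²) = √3025 = 55
Perimeter = 29 + 17 + 10 + 10 + 11 + 55 = 132.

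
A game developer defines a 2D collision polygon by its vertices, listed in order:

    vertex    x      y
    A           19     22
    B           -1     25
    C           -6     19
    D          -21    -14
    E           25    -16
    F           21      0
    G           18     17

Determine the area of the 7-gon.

1281.5

A→B: (19)(25) − (-1)(22) = 497
B→C: (-1)(19) − (-6)(25) = 131
C→D: (-6)(-14) − (-21)(19) = 483
D→E: (-21)(-16) − (25)(-14) = 686
E→F: (25)(0) − (21)(-16) = 336
F→G: (21)(17) − (18)(0) = 357
G→A: (18)(22) − (19)(17) = 73
Σ = 2563
Area = |Σ|/2 = 1281.5.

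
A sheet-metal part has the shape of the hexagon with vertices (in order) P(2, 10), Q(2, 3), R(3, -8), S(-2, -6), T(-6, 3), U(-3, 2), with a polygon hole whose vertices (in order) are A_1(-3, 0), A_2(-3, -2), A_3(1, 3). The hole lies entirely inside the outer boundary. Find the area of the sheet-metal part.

72

Outer boundary:
Apply the shoelace formula: 2A = Σ (x_i·y_{i+1} − x_{i+1}·y_i), indices taken mod 6.
Cross-terms: -14, -25, -34, -42, -3, -34  ⇒  Σ = -152
Area = |Σ|/2 = 76.
Hole:
Apply the shoelace formula: 2A = Σ (x_i·y_{i+1} − x_{i+1}·y_i), indices taken mod 3.
Σ = (6) + (-7) + (9) = 8
Area = |Σ|/2 = 4.
Net area = 76 − 4 = 72.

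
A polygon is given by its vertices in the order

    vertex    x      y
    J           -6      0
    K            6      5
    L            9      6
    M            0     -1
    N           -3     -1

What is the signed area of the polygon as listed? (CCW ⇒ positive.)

Σ = (-30) + (-9) + (-9) + (-3) + (-6) = -57
Signed area = Σ/2 = -28.5 (negative ⇒ clockwise traversal).

-28.5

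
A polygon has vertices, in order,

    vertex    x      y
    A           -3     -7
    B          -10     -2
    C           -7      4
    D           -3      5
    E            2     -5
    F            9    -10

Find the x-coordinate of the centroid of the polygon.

Apply Gauss's area formula. First the cross-terms c_i = x_i·y_{i+1} − x_{i+1}·y_i:
  -64, -54, -23, 5, 25, -93  ⇒  2A = -204, A = -102.
Then Σ (x_i + x_{i+1})·c_i = 1692, so x̄ = 1692 / (6·(-102)) = -47/17.

-47/17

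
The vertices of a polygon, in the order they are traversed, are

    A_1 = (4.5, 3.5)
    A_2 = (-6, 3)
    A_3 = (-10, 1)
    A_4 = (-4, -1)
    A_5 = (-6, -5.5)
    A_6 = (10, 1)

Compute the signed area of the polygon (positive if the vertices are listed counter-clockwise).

84

Cross-terms: 34.5, 24, 14, 16, 49, 30.5  ⇒  Σ = 168
Signed area = Σ/2 = 84 (positive ⇒ counter-clockwise traversal).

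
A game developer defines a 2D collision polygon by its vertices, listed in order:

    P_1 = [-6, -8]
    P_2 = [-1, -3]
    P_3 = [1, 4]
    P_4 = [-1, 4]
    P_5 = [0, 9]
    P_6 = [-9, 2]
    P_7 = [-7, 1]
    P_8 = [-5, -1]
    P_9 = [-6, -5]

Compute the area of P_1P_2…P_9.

Apply Gauss's area formula: 2A = Σ (x_i·y_{i+1} − x_{i+1}·y_i), indices taken mod 9.
P_1→P_2: (-6)(-3) − (-1)(-8) = 10
P_2→P_3: (-1)(4) − (1)(-3) = -1
P_3→P_4: (1)(4) − (-1)(4) = 8
P_4→P_5: (-1)(9) − (0)(4) = -9
P_5→P_6: (0)(2) − (-9)(9) = 81
P_6→P_7: (-9)(1) − (-7)(2) = 5
P_7→P_8: (-7)(-1) − (-5)(1) = 12
P_8→P_9: (-5)(-5) − (-6)(-1) = 19
P_9→P_1: (-6)(-8) − (-6)(-5) = 18
Σ = 143
Area = |Σ|/2 = 71.5.

71.5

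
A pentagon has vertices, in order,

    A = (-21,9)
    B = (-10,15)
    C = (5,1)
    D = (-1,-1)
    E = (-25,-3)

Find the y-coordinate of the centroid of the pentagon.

Apply the shoelace formula. First the cross-terms c_i = x_i·y_{i+1} − x_{i+1}·y_i:
  -225, -85, -4, -22, -288  ⇒  2A = -624, A = -312.
Then Σ (y_i + y_{i+1})·c_i = -8400, so ȳ = -8400 / (6·(-312)) = 175/39.

175/39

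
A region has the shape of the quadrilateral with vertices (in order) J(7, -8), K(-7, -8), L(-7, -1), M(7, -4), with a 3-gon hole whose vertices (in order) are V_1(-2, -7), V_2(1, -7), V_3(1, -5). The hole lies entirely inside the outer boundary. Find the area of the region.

74

Outer boundary:
Apply the shoelace formula: 2A = Σ (x_i·y_{i+1} − x_{i+1}·y_i), indices taken mod 4.
Σ = (-112) + (-49) + (35) + (-28) = -154
Area = |Σ|/2 = 77.
Hole:
Apply the shoelace (surveyor's) formula: 2A = Σ (x_i·y_{i+1} − x_{i+1}·y_i), indices taken mod 3.
V_1→V_2: (-2)(-7) − (1)(-7) = 21
V_2→V_3: (1)(-5) − (1)(-7) = 2
V_3→V_1: (1)(-7) − (-2)(-5) = -17
Σ = 6
Area = |Σ|/2 = 3.
Net area = 77 − 3 = 74.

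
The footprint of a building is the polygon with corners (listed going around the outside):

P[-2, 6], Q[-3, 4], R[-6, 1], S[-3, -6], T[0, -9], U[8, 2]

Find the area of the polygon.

110.5

Σ = (10) + (21) + (39) + (27) + (72) + (52) = 221
Area = |Σ|/2 = 110.5.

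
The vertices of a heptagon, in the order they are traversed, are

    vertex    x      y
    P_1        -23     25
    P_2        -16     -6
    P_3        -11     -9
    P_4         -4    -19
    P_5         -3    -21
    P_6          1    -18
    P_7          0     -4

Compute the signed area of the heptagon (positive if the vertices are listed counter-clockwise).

397.5

Apply the shoelace formula: 2A = Σ (x_i·y_{i+1} − x_{i+1}·y_i), indices taken mod 7.
Cross-terms: 538, 78, 173, 27, 75, -4, -92  ⇒  Σ = 795
Signed area = Σ/2 = 397.5 (positive ⇒ counter-clockwise traversal).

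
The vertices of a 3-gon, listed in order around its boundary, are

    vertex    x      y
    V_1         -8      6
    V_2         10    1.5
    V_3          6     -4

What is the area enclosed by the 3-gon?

Apply the shoelace formula: 2A = Σ (x_i·y_{i+1} − x_{i+1}·y_i), indices taken mod 3.
V_1→V_2: (-8)(1.5) − (10)(6) = -72
V_2→V_3: (10)(-4) − (6)(1.5) = -49
V_3→V_1: (6)(6) − (-8)(-4) = 4
Σ = -117
Area = |Σ|/2 = 58.5.

58.5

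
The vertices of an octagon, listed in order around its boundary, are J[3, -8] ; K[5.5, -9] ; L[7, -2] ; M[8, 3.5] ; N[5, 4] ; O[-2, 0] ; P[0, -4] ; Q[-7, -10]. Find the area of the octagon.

99

Apply the shoelace (surveyor's) formula: 2A = Σ (x_i·y_{i+1} − x_{i+1}·y_i), indices taken mod 8.
Cross-terms: 17, 52, 40.5, 14.5, 8, 8, -28, 86  ⇒  Σ = 198
Area = |Σ|/2 = 99.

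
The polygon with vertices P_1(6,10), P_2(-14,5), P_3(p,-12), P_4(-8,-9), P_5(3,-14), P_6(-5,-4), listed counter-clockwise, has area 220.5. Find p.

-12

Write out the shoelace sum; only the two edges meeting at P_3 involve p:
2·Area = [((-14)·(-12) − p·5) + (p·(-9) − (-8)·(-12))] + 201
       = -14·p + 273 = 441
⇒ p = -12.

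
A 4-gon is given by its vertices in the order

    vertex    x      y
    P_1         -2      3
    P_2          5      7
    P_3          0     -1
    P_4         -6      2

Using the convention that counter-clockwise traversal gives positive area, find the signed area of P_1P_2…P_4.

-27

Apply the surveyor's formula: 2A = Σ (x_i·y_{i+1} − x_{i+1}·y_i), indices taken mod 4.
Cross-terms: -29, -5, -6, -14  ⇒  Σ = -54
Signed area = Σ/2 = -27 (negative ⇒ clockwise traversal).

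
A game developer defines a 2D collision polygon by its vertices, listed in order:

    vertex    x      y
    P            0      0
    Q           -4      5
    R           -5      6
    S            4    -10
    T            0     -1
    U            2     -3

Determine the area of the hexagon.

12.5

Apply the shoelace formula: 2A = Σ (x_i·y_{i+1} − x_{i+1}·y_i), indices taken mod 6.
Σ = (0) + (1) + (26) + (-4) + (2) + (0) = 25
Area = |Σ|/2 = 12.5.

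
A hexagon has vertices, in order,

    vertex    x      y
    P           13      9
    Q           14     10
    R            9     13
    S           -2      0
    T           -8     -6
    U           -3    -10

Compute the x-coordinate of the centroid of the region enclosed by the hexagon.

878/299

Apply the shoelace formula. First the cross-terms c_i = x_i·y_{i+1} − x_{i+1}·y_i:
  4, 92, 26, 12, 62, 103  ⇒  2A = 299, A = 149.5.
Then Σ (x_i + x_{i+1})·c_i = 2634, so x̄ = 2634 / (6·149.5) = 878/299.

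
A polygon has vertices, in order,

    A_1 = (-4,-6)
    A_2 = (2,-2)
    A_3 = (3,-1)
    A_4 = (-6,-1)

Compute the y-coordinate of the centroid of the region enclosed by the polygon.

Apply the shoelace formula. First the cross-terms c_i = x_i·y_{i+1} − x_{i+1}·y_i:
  20, 4, -9, 32  ⇒  2A = 47, A = 23.5.
Then Σ (y_i + y_{i+1})·c_i = -378, so ȳ = -378 / (6·23.5) = -126/47.

-126/47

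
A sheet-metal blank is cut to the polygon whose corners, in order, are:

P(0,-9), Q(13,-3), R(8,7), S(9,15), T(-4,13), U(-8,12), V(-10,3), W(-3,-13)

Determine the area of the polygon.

392

Apply the shoelace (surveyor's) formula: 2A = Σ (x_i·y_{i+1} − x_{i+1}·y_i), indices taken mod 8.
P→Q: (0)(-3) − (13)(-9) = 117
Q→R: (13)(7) − (8)(-3) = 115
R→S: (8)(15) − (9)(7) = 57
S→T: (9)(13) − (-4)(15) = 177
T→U: (-4)(12) − (-8)(13) = 56
U→V: (-8)(3) − (-10)(12) = 96
V→W: (-10)(-13) − (-3)(3) = 139
W→P: (-3)(-9) − (0)(-13) = 27
Σ = 784
Area = |Σ|/2 = 392.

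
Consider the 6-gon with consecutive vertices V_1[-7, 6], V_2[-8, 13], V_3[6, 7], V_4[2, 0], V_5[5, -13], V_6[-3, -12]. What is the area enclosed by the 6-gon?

209

Apply the surveyor's formula: 2A = Σ (x_i·y_{i+1} − x_{i+1}·y_i), indices taken mod 6.
V_1→V_2: (-7)(13) − (-8)(6) = -43
V_2→V_3: (-8)(7) − (6)(13) = -134
V_3→V_4: (6)(0) − (2)(7) = -14
V_4→V_5: (2)(-13) − (5)(0) = -26
V_5→V_6: (5)(-12) − (-3)(-13) = -99
V_6→V_1: (-3)(6) − (-7)(-12) = -102
Σ = -418
Area = |Σ|/2 = 209.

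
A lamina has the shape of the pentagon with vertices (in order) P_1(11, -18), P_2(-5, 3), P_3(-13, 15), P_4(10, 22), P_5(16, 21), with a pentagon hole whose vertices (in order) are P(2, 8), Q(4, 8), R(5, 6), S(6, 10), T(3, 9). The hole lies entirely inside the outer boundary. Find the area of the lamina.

589

Outer boundary:
Σ = (-57) + (-36) + (-436) + (-142) + (-519) = -1190
Area = |Σ|/2 = 595.
Hole:
Σ = (-16) + (-16) + (14) + (24) + (6) = 12
Area = |Σ|/2 = 6.
Net area = 595 − 6 = 589.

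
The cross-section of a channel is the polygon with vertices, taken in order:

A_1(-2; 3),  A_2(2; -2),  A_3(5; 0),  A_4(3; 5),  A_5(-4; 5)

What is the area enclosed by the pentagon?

33

Apply the shoelace (surveyor's) formula: 2A = Σ (x_i·y_{i+1} − x_{i+1}·y_i), indices taken mod 5.
Σ = (-2) + (10) + (25) + (35) + (-2) = 66
Area = |Σ|/2 = 33.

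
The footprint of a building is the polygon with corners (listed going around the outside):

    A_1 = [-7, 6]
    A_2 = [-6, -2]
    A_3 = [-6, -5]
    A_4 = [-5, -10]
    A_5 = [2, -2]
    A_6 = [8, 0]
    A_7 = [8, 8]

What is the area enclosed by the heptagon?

Σ = (50) + (18) + (35) + (30) + (16) + (64) + (104) = 317
Area = |Σ|/2 = 158.5.

158.5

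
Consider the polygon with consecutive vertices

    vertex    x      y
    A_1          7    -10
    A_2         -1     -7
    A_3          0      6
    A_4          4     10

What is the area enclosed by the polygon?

99.5

Σ = (-59) + (-6) + (-24) + (-110) = -199
Area = |Σ|/2 = 99.5.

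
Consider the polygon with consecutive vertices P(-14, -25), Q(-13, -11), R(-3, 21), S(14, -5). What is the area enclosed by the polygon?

588

Σ = (-171) + (-306) + (-279) + (-420) = -1176
Area = |Σ|/2 = 588.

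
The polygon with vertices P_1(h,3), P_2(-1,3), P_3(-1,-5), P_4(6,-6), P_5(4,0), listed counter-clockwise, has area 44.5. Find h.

2

Write out the shoelace sum; only the two edges meeting at P_1 involve h:
2·Area = [(4·3 − h·0) + (h·3 − (-1)·3)] + 68
       = 3·h + 83 = 89
⇒ h = 2.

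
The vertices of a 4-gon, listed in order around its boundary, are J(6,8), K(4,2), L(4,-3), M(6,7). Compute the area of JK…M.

6

Apply the surveyor's formula: 2A = Σ (x_i·y_{i+1} − x_{i+1}·y_i), indices taken mod 4.
J→K: (6)(2) − (4)(8) = -20
K→L: (4)(-3) − (4)(2) = -20
L→M: (4)(7) − (6)(-3) = 46
M→J: (6)(8) − (6)(7) = 6
Σ = 12
Area = |Σ|/2 = 6.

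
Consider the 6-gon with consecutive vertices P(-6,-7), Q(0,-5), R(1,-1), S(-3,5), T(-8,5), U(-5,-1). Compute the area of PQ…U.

P→Q: (-6)(-5) − (0)(-7) = 30
Q→R: (0)(-1) − (1)(-5) = 5
R→S: (1)(5) − (-3)(-1) = 2
S→T: (-3)(5) − (-8)(5) = 25
T→U: (-8)(-1) − (-5)(5) = 33
U→P: (-5)(-7) − (-6)(-1) = 29
Σ = 124
Area = |Σ|/2 = 62.

62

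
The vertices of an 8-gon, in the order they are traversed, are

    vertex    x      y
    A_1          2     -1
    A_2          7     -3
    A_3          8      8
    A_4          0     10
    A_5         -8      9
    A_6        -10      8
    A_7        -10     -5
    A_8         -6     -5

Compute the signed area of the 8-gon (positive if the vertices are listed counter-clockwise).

216.5

Σ = (1) + (80) + (80) + (80) + (26) + (130) + (20) + (16) = 433
Signed area = Σ/2 = 216.5 (positive ⇒ counter-clockwise traversal).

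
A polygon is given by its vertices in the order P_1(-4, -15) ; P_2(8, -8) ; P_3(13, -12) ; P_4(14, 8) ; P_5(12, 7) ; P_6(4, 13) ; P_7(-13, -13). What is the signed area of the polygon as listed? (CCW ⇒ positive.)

411

Cross-terms: 152, 8, 272, 2, 128, 117, 143  ⇒  Σ = 822
Signed area = Σ/2 = 411 (positive ⇒ counter-clockwise traversal).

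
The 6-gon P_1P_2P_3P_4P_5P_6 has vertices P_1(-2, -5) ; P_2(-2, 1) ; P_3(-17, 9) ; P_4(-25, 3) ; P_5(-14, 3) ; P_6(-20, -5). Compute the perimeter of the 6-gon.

|P_1P_2| = √((0)² + (6)²) = √36 = 6
|P_2P_3| = √((-15)² + (8)²) = √289 = 17
|P_3P_4| = √((-8)² + (-6)²) = √100 = 10
|P_4P_5| = √((11)² + (0)²) = √121 = 11
|P_5P_6| = √((-6)² + (-8)²) = √100 = 10
|P_6P_1| = √((18)² + (0)²) = √324 = 18
Perimeter = 6 + 17 + 10 + 11 + 10 + 18 = 72.

72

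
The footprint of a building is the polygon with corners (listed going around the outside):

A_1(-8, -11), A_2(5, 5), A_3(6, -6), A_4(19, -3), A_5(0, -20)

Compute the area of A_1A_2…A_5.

Apply the surveyor's formula: 2A = Σ (x_i·y_{i+1} − x_{i+1}·y_i), indices taken mod 5.
A_1→A_2: (-8)(5) − (5)(-11) = 15
A_2→A_3: (5)(-6) − (6)(5) = -60
A_3→A_4: (6)(-3) − (19)(-6) = 96
A_4→A_5: (19)(-20) − (0)(-3) = -380
A_5→A_1: (0)(-11) − (-8)(-20) = -160
Σ = -489
Area = |Σ|/2 = 244.5.

244.5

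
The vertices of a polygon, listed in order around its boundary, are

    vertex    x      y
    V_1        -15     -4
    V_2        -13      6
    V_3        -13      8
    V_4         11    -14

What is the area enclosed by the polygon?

Apply Gauss's area formula: 2A = Σ (x_i·y_{i+1} − x_{i+1}·y_i), indices taken mod 4.
Cross-terms: -142, -26, 94, -254  ⇒  Σ = -328
Area = |Σ|/2 = 164.

164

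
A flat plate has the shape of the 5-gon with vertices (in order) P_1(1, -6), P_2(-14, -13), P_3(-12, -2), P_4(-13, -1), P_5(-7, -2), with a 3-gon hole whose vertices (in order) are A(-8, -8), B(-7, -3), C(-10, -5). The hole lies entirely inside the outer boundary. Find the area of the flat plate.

Outer boundary:
Σ = (-97) + (-128) + (-14) + (19) + (44) = -176
Area = |Σ|/2 = 88.
Hole:
Cross-terms: -32, 5, 40  ⇒  Σ = 13
Area = |Σ|/2 = 6.5.
Net area = 88 − 6.5 = 81.5.

81.5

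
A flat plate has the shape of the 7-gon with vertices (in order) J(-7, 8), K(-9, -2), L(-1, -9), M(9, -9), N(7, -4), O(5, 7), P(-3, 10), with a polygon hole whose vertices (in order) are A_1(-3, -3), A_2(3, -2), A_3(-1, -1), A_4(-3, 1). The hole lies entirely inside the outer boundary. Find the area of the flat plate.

225

Outer boundary:
Apply the shoelace (surveyor's) formula: 2A = Σ (x_i·y_{i+1} − x_{i+1}·y_i), indices taken mod 7.
Σ = (86) + (79) + (90) + (27) + (69) + (71) + (46) = 468
Area = |Σ|/2 = 234.
Hole:
Apply the shoelace formula: 2A = Σ (x_i·y_{i+1} − x_{i+1}·y_i), indices taken mod 4.
A_1→A_2: (-3)(-2) − (3)(-3) = 15
A_2→A_3: (3)(-1) − (-1)(-2) = -5
A_3→A_4: (-1)(1) − (-3)(-1) = -4
A_4→A_1: (-3)(-3) − (-3)(1) = 12
Σ = 18
Area = |Σ|/2 = 9.
Net area = 234 − 9 = 225.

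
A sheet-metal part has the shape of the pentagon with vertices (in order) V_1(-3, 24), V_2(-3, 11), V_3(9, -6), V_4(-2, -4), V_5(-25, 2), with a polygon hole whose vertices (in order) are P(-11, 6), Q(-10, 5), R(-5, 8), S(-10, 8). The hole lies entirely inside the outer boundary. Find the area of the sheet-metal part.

Outer boundary:
Apply the surveyor's formula: 2A = Σ (x_i·y_{i+1} − x_{i+1}·y_i), indices taken mod 5.
V_1→V_2: (-3)(11) − (-3)(24) = 39
V_2→V_3: (-3)(-6) − (9)(11) = -81
V_3→V_4: (9)(-4) − (-2)(-6) = -48
V_4→V_5: (-2)(2) − (-25)(-4) = -104
V_5→V_1: (-25)(24) − (-3)(2) = -594
Σ = -788
Area = |Σ|/2 = 394.
Hole:
Apply the surveyor's formula: 2A = Σ (x_i·y_{i+1} − x_{i+1}·y_i), indices taken mod 4.
P→Q: (-11)(5) − (-10)(6) = 5
Q→R: (-10)(8) − (-5)(5) = -55
R→S: (-5)(8) − (-10)(8) = 40
S→P: (-10)(6) − (-11)(8) = 28
Σ = 18
Area = |Σ|/2 = 9.
Net area = 394 − 9 = 385.

385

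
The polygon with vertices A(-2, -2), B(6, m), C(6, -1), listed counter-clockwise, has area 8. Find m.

Write out the shoelace sum; only the two edges meeting at B involve m:
2·Area = [((-2)·m − 6·(-2)) + (6·(-1) − 6·m)] + -14
       = -8·m + -8 = 16
⇒ m = -3.

-3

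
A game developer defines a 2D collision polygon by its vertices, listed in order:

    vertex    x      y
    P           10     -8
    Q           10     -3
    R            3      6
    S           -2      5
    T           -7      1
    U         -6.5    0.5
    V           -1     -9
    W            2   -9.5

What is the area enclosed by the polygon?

Apply Gauss's area formula: 2A = Σ (x_i·y_{i+1} − x_{i+1}·y_i), indices taken mod 8.
Cross-terms: 50, 69, 27, 33, 3, 59, 27.5, 79  ⇒  Σ = 347.5
Area = |Σ|/2 = 173.75.

173.75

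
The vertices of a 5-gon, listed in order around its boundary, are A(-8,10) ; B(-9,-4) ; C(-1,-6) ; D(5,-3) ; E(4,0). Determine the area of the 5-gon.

128.5

Apply Gauss's area formula: 2A = Σ (x_i·y_{i+1} − x_{i+1}·y_i), indices taken mod 5.
A→B: (-8)(-4) − (-9)(10) = 122
B→C: (-9)(-6) − (-1)(-4) = 50
C→D: (-1)(-3) − (5)(-6) = 33
D→E: (5)(0) − (4)(-3) = 12
E→A: (4)(10) − (-8)(0) = 40
Σ = 257
Area = |Σ|/2 = 128.5.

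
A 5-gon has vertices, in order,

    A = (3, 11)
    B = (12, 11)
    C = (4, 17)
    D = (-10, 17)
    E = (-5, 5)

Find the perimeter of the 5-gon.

|AB| = √((9)² + (0)²) = √81 = 9
|BC| = √((-8)² + (6)²) = √100 = 10
|CD| = √((-14)² + (0)²) = √196 = 14
|DE| = √((5)² + (-12)²) = √169 = 13
|EA| = √((8)² + (6)²) = √100 = 10
Perimeter = 9 + 10 + 14 + 13 + 10 = 56.

56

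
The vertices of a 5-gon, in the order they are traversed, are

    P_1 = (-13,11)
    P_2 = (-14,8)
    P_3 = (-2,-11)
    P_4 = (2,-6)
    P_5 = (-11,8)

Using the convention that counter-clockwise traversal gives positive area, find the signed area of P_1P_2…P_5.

93.5

P_1→P_2: (-13)(8) − (-14)(11) = 50
P_2→P_3: (-14)(-11) − (-2)(8) = 170
P_3→P_4: (-2)(-6) − (2)(-11) = 34
P_4→P_5: (2)(8) − (-11)(-6) = -50
P_5→P_1: (-11)(11) − (-13)(8) = -17
Σ = 187
Signed area = Σ/2 = 93.5 (positive ⇒ counter-clockwise traversal).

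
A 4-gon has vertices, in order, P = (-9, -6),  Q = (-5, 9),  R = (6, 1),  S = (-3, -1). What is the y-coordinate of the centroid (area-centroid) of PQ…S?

493/246

Apply the shoelace (surveyor's) formula. First the cross-terms c_i = x_i·y_{i+1} − x_{i+1}·y_i:
  -111, -59, -3, 9  ⇒  2A = -164, A = -82.
Then Σ (y_i + y_{i+1})·c_i = -986, so ȳ = -986 / (6·(-82)) = 493/246.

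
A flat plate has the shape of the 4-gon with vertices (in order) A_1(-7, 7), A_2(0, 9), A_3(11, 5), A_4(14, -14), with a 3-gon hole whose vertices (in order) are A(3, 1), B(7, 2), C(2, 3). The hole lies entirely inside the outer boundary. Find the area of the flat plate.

Outer boundary:
Σ = (-63) + (-99) + (-224) + (0) = -386
Area = |Σ|/2 = 193.
Hole:
A→B: (3)(2) − (7)(1) = -1
B→C: (7)(3) − (2)(2) = 17
C→A: (2)(1) − (3)(3) = -7
Σ = 9
Area = |Σ|/2 = 4.5.
Net area = 193 − 4.5 = 188.5.

188.5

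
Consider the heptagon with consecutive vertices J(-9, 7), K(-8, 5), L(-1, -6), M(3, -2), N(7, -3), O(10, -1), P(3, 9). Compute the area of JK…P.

153.5

Cross-terms: 11, 53, 20, 5, 23, 93, 102  ⇒  Σ = 307
Area = |Σ|/2 = 153.5.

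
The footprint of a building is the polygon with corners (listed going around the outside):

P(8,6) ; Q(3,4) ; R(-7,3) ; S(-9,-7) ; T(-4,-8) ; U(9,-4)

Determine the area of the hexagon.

172.5

Cross-terms: 14, 37, 76, 44, 88, 86  ⇒  Σ = 345
Area = |Σ|/2 = 172.5.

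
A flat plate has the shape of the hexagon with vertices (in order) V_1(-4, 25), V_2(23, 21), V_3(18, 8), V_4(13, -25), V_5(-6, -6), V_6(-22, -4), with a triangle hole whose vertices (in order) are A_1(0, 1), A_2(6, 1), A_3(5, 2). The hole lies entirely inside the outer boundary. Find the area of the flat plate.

Outer boundary:
Apply the shoelace (surveyor's) formula: 2A = Σ (x_i·y_{i+1} − x_{i+1}·y_i), indices taken mod 6.
Cross-terms: -659, -194, -554, -228, -108, -566  ⇒  Σ = -2309
Area = |Σ|/2 = 1154.5.
Hole:
Σ = (-6) + (7) + (5) = 6
Area = |Σ|/2 = 3.
Net area = 1154.5 − 3 = 1151.5.

1151.5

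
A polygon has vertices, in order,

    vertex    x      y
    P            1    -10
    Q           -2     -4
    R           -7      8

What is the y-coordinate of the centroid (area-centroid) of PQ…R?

-2

Apply the surveyor's formula. First the cross-terms c_i = x_i·y_{i+1} − x_{i+1}·y_i:
  -24, -44, 62  ⇒  2A = -6, A = -3.
Then Σ (y_i + y_{i+1})·c_i = 36, so ȳ = 36 / (6·(-3)) = -2.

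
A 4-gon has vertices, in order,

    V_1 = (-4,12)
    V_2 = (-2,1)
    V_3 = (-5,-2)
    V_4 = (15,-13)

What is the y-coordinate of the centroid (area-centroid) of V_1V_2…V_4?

-31/18

Apply the shoelace formula. First the cross-terms c_i = x_i·y_{i+1} − x_{i+1}·y_i:
  20, 9, 95, 128  ⇒  2A = 252, A = 126.
Then Σ (y_i + y_{i+1})·c_i = -1302, so ȳ = -1302 / (6·126) = -31/18.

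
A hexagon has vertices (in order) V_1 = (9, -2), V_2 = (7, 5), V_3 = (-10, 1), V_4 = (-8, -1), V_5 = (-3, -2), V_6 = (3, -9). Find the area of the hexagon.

127.5

Apply the shoelace formula: 2A = Σ (x_i·y_{i+1} − x_{i+1}·y_i), indices taken mod 6.
V_1→V_2: (9)(5) − (7)(-2) = 59
V_2→V_3: (7)(1) − (-10)(5) = 57
V_3→V_4: (-10)(-1) − (-8)(1) = 18
V_4→V_5: (-8)(-2) − (-3)(-1) = 13
V_5→V_6: (-3)(-9) − (3)(-2) = 33
V_6→V_1: (3)(-2) − (9)(-9) = 75
Σ = 255
Area = |Σ|/2 = 127.5.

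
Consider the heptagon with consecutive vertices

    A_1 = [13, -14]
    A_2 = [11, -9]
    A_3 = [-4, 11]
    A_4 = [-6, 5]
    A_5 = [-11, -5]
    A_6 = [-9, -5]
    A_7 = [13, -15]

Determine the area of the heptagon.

A_1→A_2: (13)(-9) − (11)(-14) = 37
A_2→A_3: (11)(11) − (-4)(-9) = 85
A_3→A_4: (-4)(5) − (-6)(11) = 46
A_4→A_5: (-6)(-5) − (-11)(5) = 85
A_5→A_6: (-11)(-5) − (-9)(-5) = 10
A_6→A_7: (-9)(-15) − (13)(-5) = 200
A_7→A_1: (13)(-14) − (13)(-15) = 13
Σ = 476
Area = |Σ|/2 = 238.

238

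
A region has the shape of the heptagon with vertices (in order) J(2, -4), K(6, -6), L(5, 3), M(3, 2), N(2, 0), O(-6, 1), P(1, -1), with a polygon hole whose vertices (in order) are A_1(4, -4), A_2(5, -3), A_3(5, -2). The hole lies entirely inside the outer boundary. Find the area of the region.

Outer boundary:
Σ = (12) + (48) + (1) + (-4) + (2) + (5) + (-2) = 62
Area = |Σ|/2 = 31.
Hole:
Σ = (8) + (5) + (-12) = 1
Area = |Σ|/2 = 0.5.
Net area = 31 − 0.5 = 30.5.

30.5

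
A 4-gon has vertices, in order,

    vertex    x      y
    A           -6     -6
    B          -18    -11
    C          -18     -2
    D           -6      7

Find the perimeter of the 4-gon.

|AB| = √((-12)² + (-5)²) = √169 = 13
|BC| = √((0)² + (9)²) = √81 = 9
|CD| = √((12)² + (9)²) = √225 = 15
|DA| = √((0)² + (-13)²) = √169 = 13
Perimeter = 13 + 9 + 15 + 13 = 50.

50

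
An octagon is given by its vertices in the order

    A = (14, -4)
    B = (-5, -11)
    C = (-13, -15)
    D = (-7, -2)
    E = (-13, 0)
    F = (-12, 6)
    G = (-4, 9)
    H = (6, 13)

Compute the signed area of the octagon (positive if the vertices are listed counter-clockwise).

-410.5

Apply the shoelace (surveyor's) formula: 2A = Σ (x_i·y_{i+1} − x_{i+1}·y_i), indices taken mod 8.
A→B: (14)(-11) − (-5)(-4) = -174
B→C: (-5)(-15) − (-13)(-11) = -68
C→D: (-13)(-2) − (-7)(-15) = -79
D→E: (-7)(0) − (-13)(-2) = -26
E→F: (-13)(6) − (-12)(0) = -78
F→G: (-12)(9) − (-4)(6) = -84
G→H: (-4)(13) − (6)(9) = -106
H→A: (6)(-4) − (14)(13) = -206
Σ = -821
Signed area = Σ/2 = -410.5 (negative ⇒ clockwise traversal).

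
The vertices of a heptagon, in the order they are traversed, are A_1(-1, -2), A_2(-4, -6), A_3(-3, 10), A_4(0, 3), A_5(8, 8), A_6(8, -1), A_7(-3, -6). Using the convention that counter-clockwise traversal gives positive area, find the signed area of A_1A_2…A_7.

Apply Gauss's area formula: 2A = Σ (x_i·y_{i+1} − x_{i+1}·y_i), indices taken mod 7.
A_1→A_2: (-1)(-6) − (-4)(-2) = -2
A_2→A_3: (-4)(10) − (-3)(-6) = -58
A_3→A_4: (-3)(3) − (0)(10) = -9
A_4→A_5: (0)(8) − (8)(3) = -24
A_5→A_6: (8)(-1) − (8)(8) = -72
A_6→A_7: (8)(-6) − (-3)(-1) = -51
A_7→A_1: (-3)(-2) − (-1)(-6) = 0
Σ = -216
Signed area = Σ/2 = -108 (negative ⇒ clockwise traversal).

-108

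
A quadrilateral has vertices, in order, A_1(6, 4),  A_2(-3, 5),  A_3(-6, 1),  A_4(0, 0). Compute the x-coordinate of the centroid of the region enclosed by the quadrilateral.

Apply the shoelace formula. First the cross-terms c_i = x_i·y_{i+1} − x_{i+1}·y_i:
  42, 27, 0, 0  ⇒  2A = 69, A = 34.5.
Then Σ (x_i + x_{i+1})·c_i = -117, so x̄ = -117 / (6·34.5) = -13/23.

-13/23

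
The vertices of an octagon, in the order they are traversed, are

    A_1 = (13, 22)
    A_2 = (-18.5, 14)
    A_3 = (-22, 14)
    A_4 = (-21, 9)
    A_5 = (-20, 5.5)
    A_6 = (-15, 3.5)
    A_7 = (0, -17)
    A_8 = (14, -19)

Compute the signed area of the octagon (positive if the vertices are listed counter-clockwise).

929.5

Apply the shoelace (surveyor's) formula: 2A = Σ (x_i·y_{i+1} − x_{i+1}·y_i), indices taken mod 8.
Σ = (589) + (49) + (96) + (64.5) + (12.5) + (255) + (238) + (555) = 1859
Signed area = Σ/2 = 929.5 (positive ⇒ counter-clockwise traversal).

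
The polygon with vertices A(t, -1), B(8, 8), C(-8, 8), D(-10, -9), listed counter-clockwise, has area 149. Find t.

The doubled signed area Σ (x_i y_{i+1} − x_{i+1} y_i) is linear in t.
With t=0 it equals 298; the coefficient of t is 17 (from the two edges through A).
So 17·t + 298 = 2·149 = 298 ⇒ t = 0.

0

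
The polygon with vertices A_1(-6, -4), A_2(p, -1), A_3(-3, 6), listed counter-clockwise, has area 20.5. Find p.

Write out the shoelace sum; only the two edges meeting at A_2 involve p:
2·Area = [((-6)·(-1) − p·(-4)) + (p·6 − (-3)·(-1))] + 48
       = 10·p + 51 = 41
⇒ p = -1.

-1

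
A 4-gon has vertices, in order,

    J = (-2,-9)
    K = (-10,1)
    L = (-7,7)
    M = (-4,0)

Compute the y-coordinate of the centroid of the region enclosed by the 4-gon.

Apply the shoelace (surveyor's) formula. First the cross-terms c_i = x_i·y_{i+1} − x_{i+1}·y_i:
  -92, -63, 28, 36  ⇒  2A = -91, A = -45.5.
Then Σ (y_i + y_{i+1})·c_i = 104, so ȳ = 104 / (6·(-45.5)) = -8/21.

-8/21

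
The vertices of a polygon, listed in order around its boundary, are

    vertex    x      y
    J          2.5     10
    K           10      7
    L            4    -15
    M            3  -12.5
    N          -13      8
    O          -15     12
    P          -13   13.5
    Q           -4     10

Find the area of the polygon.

313.75

Apply the shoelace (surveyor's) formula: 2A = Σ (x_i·y_{i+1} − x_{i+1}·y_i), indices taken mod 8.
J→K: (2.5)(7) − (10)(10) = -82.5
K→L: (10)(-15) − (4)(7) = -178
L→M: (4)(-12.5) − (3)(-15) = -5
M→N: (3)(8) − (-13)(-12.5) = -138.5
N→O: (-13)(12) − (-15)(8) = -36
O→P: (-15)(13.5) − (-13)(12) = -46.5
P→Q: (-13)(10) − (-4)(13.5) = -76
Q→J: (-4)(10) − (2.5)(10) = -65
Σ = -627.5
Area = |Σ|/2 = 313.75.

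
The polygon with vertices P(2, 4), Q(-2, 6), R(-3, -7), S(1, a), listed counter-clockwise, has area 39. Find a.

-3

The doubled signed area Σ (x_i y_{i+1} − x_{i+1} y_i) is linear in a.
With a=0 it equals 63; the coefficient of a is -5 (from the two edges through S).
So -5·a + 63 = 2·39 = 78 ⇒ a = -3.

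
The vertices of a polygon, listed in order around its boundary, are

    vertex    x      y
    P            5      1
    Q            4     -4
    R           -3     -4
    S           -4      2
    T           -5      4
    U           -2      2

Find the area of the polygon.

Σ = (-24) + (-28) + (-22) + (-6) + (-2) + (-12) = -94
Area = |Σ|/2 = 47.

47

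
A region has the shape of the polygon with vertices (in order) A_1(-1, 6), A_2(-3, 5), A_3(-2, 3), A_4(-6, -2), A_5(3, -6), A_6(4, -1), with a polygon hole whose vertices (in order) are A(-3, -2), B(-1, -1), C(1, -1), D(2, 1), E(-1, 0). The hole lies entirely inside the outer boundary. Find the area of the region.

Outer boundary:
Apply the shoelace (surveyor's) formula: 2A = Σ (x_i·y_{i+1} − x_{i+1}·y_i), indices taken mod 6.
Σ = (13) + (1) + (22) + (42) + (21) + (23) = 122
Area = |Σ|/2 = 61.
Hole:
Apply the surveyor's formula: 2A = Σ (x_i·y_{i+1} − x_{i+1}·y_i), indices taken mod 5.
A→B: (-3)(-1) − (-1)(-2) = 1
B→C: (-1)(-1) − (1)(-1) = 2
C→D: (1)(1) − (2)(-1) = 3
D→E: (2)(0) − (-1)(1) = 1
E→A: (-1)(-2) − (-3)(0) = 2
Σ = 9
Area = |Σ|/2 = 4.5.
Net area = 61 − 4.5 = 56.5.

56.5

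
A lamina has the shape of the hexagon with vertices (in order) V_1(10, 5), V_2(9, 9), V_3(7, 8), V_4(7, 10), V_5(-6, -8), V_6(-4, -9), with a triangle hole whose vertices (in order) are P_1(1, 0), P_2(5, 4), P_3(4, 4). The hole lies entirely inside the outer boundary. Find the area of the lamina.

Outer boundary:
Cross-terms: 45, 9, 14, 4, 22, 70  ⇒  Σ = 164
Area = |Σ|/2 = 82.
Hole:
P_1→P_2: (1)(4) − (5)(0) = 4
P_2→P_3: (5)(4) − (4)(4) = 4
P_3→P_1: (4)(0) − (1)(4) = -4
Σ = 4
Area = |Σ|/2 = 2.
Net area = 82 − 2 = 80.

80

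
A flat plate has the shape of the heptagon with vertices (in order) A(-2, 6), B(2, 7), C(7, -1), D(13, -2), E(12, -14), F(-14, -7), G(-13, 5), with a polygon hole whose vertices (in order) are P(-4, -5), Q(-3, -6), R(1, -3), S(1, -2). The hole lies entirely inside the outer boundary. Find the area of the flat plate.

366.5

Outer boundary:
A→B: (-2)(7) − (2)(6) = -26
B→C: (2)(-1) − (7)(7) = -51
C→D: (7)(-2) − (13)(-1) = -1
D→E: (13)(-14) − (12)(-2) = -158
E→F: (12)(-7) − (-14)(-14) = -280
F→G: (-14)(5) − (-13)(-7) = -161
G→A: (-13)(6) − (-2)(5) = -68
Σ = -745
Area = |Σ|/2 = 372.5.
Hole:
Apply the shoelace (surveyor's) formula: 2A = Σ (x_i·y_{i+1} − x_{i+1}·y_i), indices taken mod 4.
Σ = (9) + (15) + (1) + (-13) = 12
Area = |Σ|/2 = 6.
Net area = 372.5 − 6 = 366.5.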